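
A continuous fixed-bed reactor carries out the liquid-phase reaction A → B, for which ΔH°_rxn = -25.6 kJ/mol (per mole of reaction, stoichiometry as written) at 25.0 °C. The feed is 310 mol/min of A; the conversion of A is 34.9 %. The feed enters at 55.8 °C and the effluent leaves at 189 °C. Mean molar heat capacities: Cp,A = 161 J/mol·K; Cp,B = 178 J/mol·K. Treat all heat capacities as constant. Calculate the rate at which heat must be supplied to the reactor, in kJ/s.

Extent of reaction ξ = 0.349 × 310 = 108.19 mol/min
Reaction term: ξ·ΔH°_rxn = 108.19 × -25.6 = -2769.7 kJ/min
Sensible, feed 55.8→25 °C: -1537.2 kJ/min
Outlet flows (mol/min): A 201.81, B 108.19
Sensible, products 25→189 °C: 8486.9 kJ/min
Q = ΔH = 4180 kJ/min = 69.666 kW
Heat supplied = 69.666 kJ/s

Q_in = 69.7 kJ/s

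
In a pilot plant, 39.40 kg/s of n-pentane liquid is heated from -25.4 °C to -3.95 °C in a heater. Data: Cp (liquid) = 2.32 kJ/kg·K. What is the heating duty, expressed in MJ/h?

Q = ṁ·Cp·ΔT = 39.40 × 2.32 × (-3.95 − -25.4) = 1960.7 kJ/s
Heating duty = 7058.5 MJ/h

Q = 7060 MJ/h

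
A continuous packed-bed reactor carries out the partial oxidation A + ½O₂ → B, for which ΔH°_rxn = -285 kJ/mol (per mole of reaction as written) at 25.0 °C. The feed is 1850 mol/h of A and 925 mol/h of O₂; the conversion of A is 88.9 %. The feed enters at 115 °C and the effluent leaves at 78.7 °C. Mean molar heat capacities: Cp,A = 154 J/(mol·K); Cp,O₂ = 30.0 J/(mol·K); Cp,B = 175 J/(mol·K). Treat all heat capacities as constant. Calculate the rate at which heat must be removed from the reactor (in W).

Extent of reaction ξ = 0.889 × 1850 = 1644.7 mol/h
Reaction term: ξ·ΔH°_rxn = 1644.7 × -285 = -468730 kJ/h
Sensible, feed 115→25 °C: -28138 kJ/h
Outlet flows (mol/h): A 205.35, O₂ 102.67, B 1644.7
Sensible, products 25→78.7 °C: 17319 kJ/h
Q = ΔH = -479540 kJ/h = -133.21 kW
Heat removed = 133210 W

Q_out = 133000 W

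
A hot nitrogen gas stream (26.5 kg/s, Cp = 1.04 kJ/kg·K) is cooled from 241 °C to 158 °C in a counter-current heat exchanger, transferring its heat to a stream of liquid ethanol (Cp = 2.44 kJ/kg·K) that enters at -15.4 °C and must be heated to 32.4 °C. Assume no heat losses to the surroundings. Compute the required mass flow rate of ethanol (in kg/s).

ṁ_c = 19.6 kg/s

Heat released by hot stream: Q = 26.5 × 1.04 × (241 − 158) = 2287.5 kJ/s
Energy balance on cold side (adiabatic exchanger): Q = ṁ_c·Cp_c·(T_c,out − T_c,in)
ṁ_c = 2287.5 / [2.44 × (32.4 − -15.4)] = 19.613 kg/s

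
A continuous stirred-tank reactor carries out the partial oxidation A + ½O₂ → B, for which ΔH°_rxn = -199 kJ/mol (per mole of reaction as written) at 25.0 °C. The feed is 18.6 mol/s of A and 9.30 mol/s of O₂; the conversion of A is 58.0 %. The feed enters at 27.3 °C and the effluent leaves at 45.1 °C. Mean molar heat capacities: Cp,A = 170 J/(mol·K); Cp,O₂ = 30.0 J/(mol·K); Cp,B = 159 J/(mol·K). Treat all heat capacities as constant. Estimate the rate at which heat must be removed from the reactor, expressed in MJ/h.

Q_out = 7530 MJ/h

Extent of reaction ξ = 0.580 × 18.6 = 10.788 mol/s
Reaction term: ξ·ΔH°_rxn = 10.788 × -199 = -2146.8 kJ/s
Sensible, feed 27.3→25 °C: -7.9143 kJ/s
Outlet flows (mol/s): A 7.812, O₂ 3.906, B 10.788
Sensible, products 25→45.1 °C: 63.526 kJ/s
Q = ΔH = -2091.2 kJ/s = -2091.2 kW
Heat removed = 7528.3 MJ/h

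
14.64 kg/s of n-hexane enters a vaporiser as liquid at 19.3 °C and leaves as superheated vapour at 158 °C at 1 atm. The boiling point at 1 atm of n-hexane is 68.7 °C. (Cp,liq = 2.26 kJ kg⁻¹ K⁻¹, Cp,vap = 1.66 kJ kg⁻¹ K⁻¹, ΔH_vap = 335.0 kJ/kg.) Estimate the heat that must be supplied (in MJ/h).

Q = 31400 MJ/h

liquid 19.3→68.7 °C: 111.64 kJ/kg
vaporisation at 68.7 °C: 335 kJ/kg
vapour 68.7→158 °C: 148.24 kJ/kg
Δh = 111.64 + 335 + 148.24 = 594.88 kJ/kg
Q = ṁ·Δh = 14.64 kg/s × 594.88 kJ/kg = 8709.1 kJ/s
|Q| = 8709.1 kW = 31353 MJ/h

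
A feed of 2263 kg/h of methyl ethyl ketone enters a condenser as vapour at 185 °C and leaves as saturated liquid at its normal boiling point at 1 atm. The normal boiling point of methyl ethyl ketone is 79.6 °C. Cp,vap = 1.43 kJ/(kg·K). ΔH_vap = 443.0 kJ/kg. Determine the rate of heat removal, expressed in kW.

vapour 185→79.6 °C: -150.72 kJ/kg
condensation at 79.6 °C: -443 kJ/kg
Δh = -150.72 + -443 = -593.72 kJ/kg
Q = ṁ·Δh = 2263 kg/h × -593.72 kJ/kg = -1.3436e+06 kJ/h
|Q| = 373.22 kW

Q_c = 373 kW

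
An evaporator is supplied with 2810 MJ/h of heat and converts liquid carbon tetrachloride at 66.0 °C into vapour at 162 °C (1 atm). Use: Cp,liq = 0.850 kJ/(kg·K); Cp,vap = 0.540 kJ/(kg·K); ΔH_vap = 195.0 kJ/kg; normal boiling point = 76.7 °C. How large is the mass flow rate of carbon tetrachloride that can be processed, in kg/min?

Δh = 0.850×(76.7−66.0) + 195.0 + 0.540×(162−76.7) = 250.16 kJ/kg
Q = 2810 MJ/h = 780.56 kJ/s = 46833 kJ/min
ṁ = Q/Δh = 46833 / 250.16 = 187.22 kg/min

ṁ = 187 kg/min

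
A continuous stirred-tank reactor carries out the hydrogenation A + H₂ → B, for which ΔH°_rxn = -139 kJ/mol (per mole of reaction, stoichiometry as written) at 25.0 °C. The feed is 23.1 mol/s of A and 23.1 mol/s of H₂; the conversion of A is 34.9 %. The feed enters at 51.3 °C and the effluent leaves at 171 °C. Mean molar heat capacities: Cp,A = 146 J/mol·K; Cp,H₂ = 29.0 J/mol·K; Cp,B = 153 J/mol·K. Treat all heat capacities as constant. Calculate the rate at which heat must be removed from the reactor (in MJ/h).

Extent of reaction ξ = 0.349 × 23.1 = 8.0619 mol/s
Reaction term: ξ·ΔH°_rxn = 8.0619 × -139 = -1120.6 kJ/s
Sensible, feed 51.3→25 °C: -106.32 kJ/s
Outlet flows (mol/s): A 15.038, H₂ 15.038, B 8.0619
Sensible, products 25→171 °C: 564.31 kJ/s
Q = ΔH = -662.61 kJ/s = -662.61 kW
Heat removed = 2385.4 MJ/h

Q_out = 2390 MJ/h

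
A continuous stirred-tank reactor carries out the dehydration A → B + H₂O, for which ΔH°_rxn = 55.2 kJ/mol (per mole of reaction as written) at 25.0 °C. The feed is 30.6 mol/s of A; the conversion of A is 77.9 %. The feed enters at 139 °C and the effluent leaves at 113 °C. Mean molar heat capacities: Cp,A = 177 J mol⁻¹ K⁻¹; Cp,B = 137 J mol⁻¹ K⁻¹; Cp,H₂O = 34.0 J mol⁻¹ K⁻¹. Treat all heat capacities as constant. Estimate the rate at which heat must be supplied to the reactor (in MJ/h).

Extent of reaction ξ = 0.779 × 30.6 = 23.837 mol/s
Reaction term: ξ·ΔH°_rxn = 23.837 × 55.2 = 1315.8 kJ/s
Sensible, feed 139→25 °C: -617.45 kJ/s
Outlet flows (mol/s): A 6.7626, B 23.837, H₂O 23.837
Sensible, products 25→113 °C: 464.04 kJ/s
Q = ΔH = 1162.4 kJ/s = 1162.4 kW
Heat supplied = 4184.7 MJ/h

Q_in = 4180 MJ/h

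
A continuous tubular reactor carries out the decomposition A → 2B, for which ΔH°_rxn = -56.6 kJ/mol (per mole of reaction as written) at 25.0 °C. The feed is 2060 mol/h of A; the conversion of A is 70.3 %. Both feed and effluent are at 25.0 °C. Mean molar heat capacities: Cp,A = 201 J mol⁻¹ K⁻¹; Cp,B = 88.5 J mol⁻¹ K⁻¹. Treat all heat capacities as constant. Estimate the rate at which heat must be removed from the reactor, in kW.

Extent of reaction ξ = 0.703 × 2060 = 1448.2 mol/h
Reaction term: ξ·ΔH°_rxn = 1448.2 × -56.6 = -81967 kJ/h
Q = ΔH = -81967 kJ/h = -22.769 kW
Heat removed = 22.769 kW

Q_out = 22.8 kW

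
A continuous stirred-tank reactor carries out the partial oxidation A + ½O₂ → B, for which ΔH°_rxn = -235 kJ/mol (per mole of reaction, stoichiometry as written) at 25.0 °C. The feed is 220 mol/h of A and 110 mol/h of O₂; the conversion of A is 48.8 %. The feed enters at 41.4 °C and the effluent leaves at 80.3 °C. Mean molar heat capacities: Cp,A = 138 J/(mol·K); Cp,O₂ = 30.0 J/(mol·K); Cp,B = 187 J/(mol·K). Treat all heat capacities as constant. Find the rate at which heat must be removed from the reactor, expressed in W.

Q_out = 6590 W

Extent of reaction ξ = 0.488 × 220 = 107.36 mol/h
Reaction term: ξ·ΔH°_rxn = 107.36 × -235 = -25230 kJ/h
Sensible, feed 41.4→25 °C: -552.02 kJ/h
Outlet flows (mol/h): A 112.64, O₂ 56.32, B 107.36
Sensible, products 25→80.3 °C: 2063.3 kJ/h
Q = ΔH = -23718 kJ/h = -6.5884 kW
Heat removed = 6588.4 W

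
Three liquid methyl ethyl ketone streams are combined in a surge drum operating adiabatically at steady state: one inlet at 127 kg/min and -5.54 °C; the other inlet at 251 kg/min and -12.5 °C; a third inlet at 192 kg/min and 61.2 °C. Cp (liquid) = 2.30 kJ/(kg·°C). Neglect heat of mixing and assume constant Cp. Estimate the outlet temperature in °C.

T_out = 13.9 °C

Adiabatic, steady state ⇒ Σ ṁᵢCp,ᵢ(T_out − Tᵢ) = 0
Σ ṁᵢCp,ᵢTᵢ = 127×2.30×-5.54 + 251×2.30×-12.5 + 192×2.30×61.2 = 18191
Σ ṁᵢCp,ᵢ = 127×2.30 + 251×2.30 + 192×2.30 = 1311
T_out = 18191 / 1311 = 13.876 °C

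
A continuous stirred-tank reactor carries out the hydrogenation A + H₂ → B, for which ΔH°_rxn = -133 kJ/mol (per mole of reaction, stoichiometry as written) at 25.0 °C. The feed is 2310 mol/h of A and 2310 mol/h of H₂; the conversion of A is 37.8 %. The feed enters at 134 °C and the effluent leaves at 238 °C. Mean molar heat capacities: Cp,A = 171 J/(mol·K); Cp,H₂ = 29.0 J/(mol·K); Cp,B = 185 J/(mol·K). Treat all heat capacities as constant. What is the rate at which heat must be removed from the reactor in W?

Q_out = 19700 W

Extent of reaction ξ = 0.378 × 2310 = 873.18 mol/h
Reaction term: ξ·ΔH°_rxn = 873.18 × -133 = -116130 kJ/h
Sensible, feed 134→25 °C: -50358 kJ/h
Outlet flows (mol/h): A 1436.8, H₂ 1436.8, B 873.18
Sensible, products 25→238 °C: 95616 kJ/h
Q = ΔH = -70875 kJ/h = -19.687 kW
Heat removed = 19687 W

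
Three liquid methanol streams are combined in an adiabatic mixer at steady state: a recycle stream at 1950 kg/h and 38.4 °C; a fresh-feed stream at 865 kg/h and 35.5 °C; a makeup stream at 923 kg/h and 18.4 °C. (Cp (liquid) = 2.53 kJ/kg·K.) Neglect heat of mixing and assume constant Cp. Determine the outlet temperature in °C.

T_out = 32.8 °C

Adiabatic, steady state ⇒ Σ ṁᵢCp,ᵢ(T_out − Tᵢ) = 0
T_out = Σ ṁᵢCp,ᵢTᵢ / Σ ṁᵢCp,ᵢ
      = 310100 / 9457.1 = 32.79 °C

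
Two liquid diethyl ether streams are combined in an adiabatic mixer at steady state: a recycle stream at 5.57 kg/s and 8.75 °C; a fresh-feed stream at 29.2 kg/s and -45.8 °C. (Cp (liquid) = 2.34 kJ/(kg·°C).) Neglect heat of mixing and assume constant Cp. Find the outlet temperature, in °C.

Energy balance with Q = 0: Σ ṁᵢCp,ᵢ(T_out − Tᵢ) = 0
T_out = Σ ṁᵢCp,ᵢTᵢ / Σ ṁᵢCp,ᵢ
      = -3015.4 / 81.362 = -37.061 °C

T_out = -37.1 °C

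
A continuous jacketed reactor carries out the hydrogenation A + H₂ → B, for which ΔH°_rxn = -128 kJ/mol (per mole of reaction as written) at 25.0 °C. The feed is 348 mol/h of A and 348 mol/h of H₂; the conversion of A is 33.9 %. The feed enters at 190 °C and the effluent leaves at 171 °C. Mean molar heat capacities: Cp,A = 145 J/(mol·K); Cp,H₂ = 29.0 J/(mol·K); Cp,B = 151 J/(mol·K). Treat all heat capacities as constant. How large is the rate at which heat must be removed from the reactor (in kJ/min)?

Q_out = 277 kJ/min

Extent of reaction ξ = 0.339 × 348 = 117.97 mol/h
Reaction term: ξ·ΔH°_rxn = 117.97 × -128 = -15100 kJ/h
Sensible, feed 190→25 °C: -9991.1 kJ/h
Outlet flows (mol/h): A 230.03, H₂ 230.03, B 117.97
Sensible, products 25→171 °C: 8444.4 kJ/h
Q = ΔH = -16647 kJ/h = -4.6242 kW
Heat removed = 277.45 kJ/min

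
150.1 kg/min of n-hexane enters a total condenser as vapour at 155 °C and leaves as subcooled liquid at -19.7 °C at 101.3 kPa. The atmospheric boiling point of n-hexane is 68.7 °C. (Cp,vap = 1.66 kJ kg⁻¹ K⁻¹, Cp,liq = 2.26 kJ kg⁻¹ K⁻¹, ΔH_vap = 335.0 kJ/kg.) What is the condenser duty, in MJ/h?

vapour 155→68.7 °C: -143.26 kJ/kg
condensation at 68.7 °C: -335 kJ/kg
liquid 68.7→-19.7 °C: -199.78 kJ/kg
Δh = -143.26 + -335 + -199.78 = -678.04 kJ/kg
Q = ṁ·Δh = 150.1 kg/min × -678.04 kJ/kg = -101770 kJ/min
|Q| = 1696.2 kW = 6106.4 MJ/h

Q_c = 6110 MJ/h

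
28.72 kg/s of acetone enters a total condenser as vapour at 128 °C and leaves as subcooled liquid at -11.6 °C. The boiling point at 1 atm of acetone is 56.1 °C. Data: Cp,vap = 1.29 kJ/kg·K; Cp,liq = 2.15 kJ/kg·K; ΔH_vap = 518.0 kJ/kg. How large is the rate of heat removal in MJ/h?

vapour 128→56.1 °C: -92.751 kJ/kg
condensation at 56.1 °C: -518 kJ/kg
liquid 56.1→-11.6 °C: -145.56 kJ/kg
Δh = -92.751 + -518 + -145.56 = -756.31 kJ/kg
Q = ṁ·Δh = 28.72 kg/s × -756.31 kJ/kg = -21721 kJ/s
|Q| = 21721 kW = 78196 MJ/h

Q_c = 78200 MJ/h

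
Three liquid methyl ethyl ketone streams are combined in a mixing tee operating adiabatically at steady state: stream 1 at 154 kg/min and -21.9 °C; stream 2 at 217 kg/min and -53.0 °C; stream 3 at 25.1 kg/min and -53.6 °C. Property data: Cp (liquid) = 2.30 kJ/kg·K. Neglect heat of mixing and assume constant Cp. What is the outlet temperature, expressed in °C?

T_out = -40.9 °C

No heat crosses the boundary, so H_out = H_in.
T_out = Σ ṁᵢCp,ᵢTᵢ / Σ ṁᵢCp,ᵢ
      = -37304 / 911.03 = -40.947 °C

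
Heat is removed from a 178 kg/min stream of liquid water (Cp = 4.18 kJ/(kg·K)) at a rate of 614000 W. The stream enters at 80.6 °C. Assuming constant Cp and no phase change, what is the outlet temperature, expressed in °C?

Q = 614000 W = 36840 kJ/min
ΔT = Q/(ṁ·Cp) = 36840/(178×4.18) = 49.513 K
T_out = 80.6 − 49.513 = 31.087 °C

T_out = 31.1 °C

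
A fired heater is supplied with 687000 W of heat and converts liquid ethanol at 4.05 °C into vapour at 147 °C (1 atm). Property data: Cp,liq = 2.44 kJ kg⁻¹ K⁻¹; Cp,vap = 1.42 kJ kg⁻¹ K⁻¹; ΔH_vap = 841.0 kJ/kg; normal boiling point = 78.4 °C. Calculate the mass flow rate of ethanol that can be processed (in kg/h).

Δh = 2.44×(78.4−4.05) + 841.0 + 1.42×(147−78.4) = 1119.8 kJ/kg
Q = 687000 W = 687 kJ/s = 2.4732e+06 kJ/h
ṁ = Q/Δh = 2.4732e+06 / 1119.8 = 2208.6 kg/h

ṁ = 2210 kg/h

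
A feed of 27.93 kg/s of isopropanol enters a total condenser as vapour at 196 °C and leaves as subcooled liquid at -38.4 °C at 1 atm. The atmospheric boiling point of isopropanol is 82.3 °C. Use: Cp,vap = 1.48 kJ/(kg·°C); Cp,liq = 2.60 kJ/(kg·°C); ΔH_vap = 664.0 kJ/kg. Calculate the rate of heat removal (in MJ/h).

Q_c = 115000 MJ/h

vapour 196→82.3 °C: -168.28 kJ/kg
condensation at 82.3 °C: -664 kJ/kg
liquid 82.3→-38.4 °C: -313.82 kJ/kg
Δh = -168.28 + -664 + -313.82 = -1146.1 kJ/kg
Q = ṁ·Δh = 27.93 kg/s × -1146.1 kJ/kg = -32010 kJ/s
|Q| = 32010 kW = 115240 MJ/h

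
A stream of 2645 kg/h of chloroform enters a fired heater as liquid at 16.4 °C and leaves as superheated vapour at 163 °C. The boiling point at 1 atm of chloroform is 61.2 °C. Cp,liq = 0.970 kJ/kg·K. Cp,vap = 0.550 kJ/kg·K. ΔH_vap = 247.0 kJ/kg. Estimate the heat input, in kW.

liquid 16.4→61.2 °C: 43.456 kJ/kg
vaporisation at 61.2 °C: 247 kJ/kg
vapour 61.2→163 °C: 55.99 kJ/kg
Δh = 43.456 + 247 + 55.99 = 346.45 kJ/kg
Q = ṁ·Δh = 2645 kg/h × 346.45 kJ/kg = 916350 kJ/h
|Q| = 254.54 kW

Q = 255 kW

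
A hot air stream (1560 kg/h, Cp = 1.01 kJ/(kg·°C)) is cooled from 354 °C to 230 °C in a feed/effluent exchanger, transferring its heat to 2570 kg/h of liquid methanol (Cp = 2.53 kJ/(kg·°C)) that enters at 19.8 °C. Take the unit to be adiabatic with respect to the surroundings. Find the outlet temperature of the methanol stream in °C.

T_c,out = 49.8 °C

Heat released by hot stream: Q = 1560 × 1.01 × (354 − 230) = 195370 kJ/h
Energy balance on cold side (adiabatic exchanger): Q = ṁ_c·Cp_c·(T_c,out − T_c,in)
T_c,out = 19.8 + 195370/(2570 × 2.53) = 49.848 °C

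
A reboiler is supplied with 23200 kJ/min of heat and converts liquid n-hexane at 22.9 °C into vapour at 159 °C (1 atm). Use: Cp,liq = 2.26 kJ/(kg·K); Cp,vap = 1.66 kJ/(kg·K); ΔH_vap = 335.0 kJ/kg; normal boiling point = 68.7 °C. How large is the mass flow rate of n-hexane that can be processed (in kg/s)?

ṁ = 0.657 kg/s

Δh = 2.26×(68.7−22.9) + 335.0 + 1.66×(159−68.7) = 588.41 kJ/kg
Q = 23200 kJ/min = 386.67 kJ/s = 386.67 kJ/s
ṁ = Q/Δh = 386.67 / 588.41 = 0.65714 kg/s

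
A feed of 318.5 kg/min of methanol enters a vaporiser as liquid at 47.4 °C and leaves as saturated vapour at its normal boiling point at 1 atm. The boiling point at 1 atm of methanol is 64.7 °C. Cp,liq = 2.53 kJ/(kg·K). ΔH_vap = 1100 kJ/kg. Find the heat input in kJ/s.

liquid 47.4→64.7 °C: 43.769 kJ/kg
vaporisation at 64.7 °C: 1100 kJ/kg
Δh = 43.769 + 1100 = 1143.8 kJ/kg
Q = ṁ·Δh = 318.5 kg/min × 1143.8 kJ/kg = 364290 kJ/min
|Q| = 6071.5 kW

Q = 6070 kJ/s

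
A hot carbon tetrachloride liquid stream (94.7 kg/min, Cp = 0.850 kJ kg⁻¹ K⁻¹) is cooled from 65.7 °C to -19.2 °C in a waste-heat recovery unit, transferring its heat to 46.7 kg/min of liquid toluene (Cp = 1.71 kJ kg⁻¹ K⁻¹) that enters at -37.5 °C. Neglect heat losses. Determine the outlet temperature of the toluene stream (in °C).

Heat released by hot stream: Q = 94.7 × 0.850 × (65.7 − -19.2) = 6834 kJ/min
Energy balance on cold side (adiabatic exchanger): Q = ṁ_c·Cp_c·(T_c,out − T_c,in)
T_c,out = -37.5 + 6834/(46.7 × 1.71) = 48.078 °C

T_c,out = 48.1 °C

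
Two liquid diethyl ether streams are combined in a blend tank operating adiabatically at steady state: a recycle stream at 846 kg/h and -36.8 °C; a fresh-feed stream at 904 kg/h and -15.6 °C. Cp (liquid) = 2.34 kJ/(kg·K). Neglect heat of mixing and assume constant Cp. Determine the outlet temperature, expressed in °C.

Energy balance with Q = 0: Σ ṁᵢCp,ᵢ(T_out − Tᵢ) = 0
T_out = Σ ṁᵢCp,ᵢTᵢ / Σ ṁᵢCp,ᵢ
      = -105850 / 4095 = -25.849 °C

T_out = -25.8 °C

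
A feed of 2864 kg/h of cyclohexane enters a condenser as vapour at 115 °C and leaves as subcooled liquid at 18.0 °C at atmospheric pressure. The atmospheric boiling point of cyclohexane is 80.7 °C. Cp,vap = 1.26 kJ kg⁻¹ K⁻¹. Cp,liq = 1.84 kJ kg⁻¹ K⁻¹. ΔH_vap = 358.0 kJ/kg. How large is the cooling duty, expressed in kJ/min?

Q_c = 24700 kJ/min

vapour 115→80.7 °C: -43.218 kJ/kg
condensation at 80.7 °C: -358 kJ/kg
liquid 80.7→18.0 °C: -115.37 kJ/kg
Δh = -43.218 + -358 + -115.37 = -516.59 kJ/kg
Q = ṁ·Δh = 2864 kg/h × -516.59 kJ/kg = -1.4795e+06 kJ/h
|Q| = 410.97 kW = 24658 kJ/min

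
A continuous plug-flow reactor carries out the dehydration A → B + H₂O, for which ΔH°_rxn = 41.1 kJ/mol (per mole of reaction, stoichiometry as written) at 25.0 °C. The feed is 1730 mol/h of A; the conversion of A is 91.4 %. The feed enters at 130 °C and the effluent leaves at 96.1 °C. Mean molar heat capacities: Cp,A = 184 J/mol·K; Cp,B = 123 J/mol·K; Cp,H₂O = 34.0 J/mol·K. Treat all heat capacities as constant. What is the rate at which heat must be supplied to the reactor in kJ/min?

Extent of reaction ξ = 0.914 × 1730 = 1581.2 mol/h
Reaction term: ξ·ΔH°_rxn = 1581.2 × 41.1 = 64988 kJ/h
Sensible, feed 130→25 °C: -33424 kJ/h
Outlet flows (mol/h): A 148.78, B 1581.2, H₂O 1581.2
Sensible, products 25→96.1 °C: 19597 kJ/h
Q = ΔH = 51162 kJ/h = 14.212 kW
Heat supplied = 852.69 kJ/min

Q_in = 853 kJ/min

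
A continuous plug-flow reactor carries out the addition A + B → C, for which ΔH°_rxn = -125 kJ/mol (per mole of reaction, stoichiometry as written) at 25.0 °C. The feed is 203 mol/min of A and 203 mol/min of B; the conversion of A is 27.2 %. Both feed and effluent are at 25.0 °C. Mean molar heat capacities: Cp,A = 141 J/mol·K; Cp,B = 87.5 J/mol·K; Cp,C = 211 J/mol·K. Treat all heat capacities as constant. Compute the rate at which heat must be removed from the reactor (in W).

Q_out = 115000 W

Extent of reaction ξ = 0.272 × 203 = 55.216 mol/min
Reaction term: ξ·ΔH°_rxn = 55.216 × -125 = -6902 kJ/min
Q = ΔH = -6902 kJ/min = -115.03 kW
Heat removed = 115030 W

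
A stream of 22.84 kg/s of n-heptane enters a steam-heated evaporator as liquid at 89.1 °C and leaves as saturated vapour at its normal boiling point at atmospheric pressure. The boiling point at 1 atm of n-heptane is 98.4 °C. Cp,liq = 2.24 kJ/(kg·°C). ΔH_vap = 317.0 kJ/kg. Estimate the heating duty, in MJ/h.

Q = 27800 MJ/h

liquid 89.1→98.4 °C: 20.832 kJ/kg
vaporisation at 98.4 °C: 317 kJ/kg
Δh = 20.832 + 317 = 337.83 kJ/kg
Q = ṁ·Δh = 22.84 kg/s × 337.83 kJ/kg = 7716.1 kJ/s
|Q| = 7716.1 kW = 27778 MJ/h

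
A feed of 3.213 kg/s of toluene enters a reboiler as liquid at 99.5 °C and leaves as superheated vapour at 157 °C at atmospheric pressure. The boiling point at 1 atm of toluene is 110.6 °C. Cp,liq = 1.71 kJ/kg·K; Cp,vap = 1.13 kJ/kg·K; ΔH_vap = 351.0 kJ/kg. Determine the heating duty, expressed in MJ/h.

liquid 99.5→110.6 °C: 18.981 kJ/kg
vaporisation at 110.6 °C: 351 kJ/kg
vapour 110.6→157 °C: 52.432 kJ/kg
Δh = 18.981 + 351 + 52.432 = 422.41 kJ/kg
Q = ṁ·Δh = 3.213 kg/s × 422.41 kJ/kg = 1357.2 kJ/s
|Q| = 1357.2 kW = 4886 MJ/h

Q = 4890 MJ/h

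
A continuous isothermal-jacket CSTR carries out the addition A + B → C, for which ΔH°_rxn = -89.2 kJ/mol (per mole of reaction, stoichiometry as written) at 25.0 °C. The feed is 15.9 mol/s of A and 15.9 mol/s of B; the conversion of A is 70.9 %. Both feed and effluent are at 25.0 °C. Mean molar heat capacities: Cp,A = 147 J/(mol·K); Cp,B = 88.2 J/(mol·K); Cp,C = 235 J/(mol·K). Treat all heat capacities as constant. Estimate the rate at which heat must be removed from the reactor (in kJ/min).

Q_out = 60300 kJ/min

Extent of reaction ξ = 0.709 × 15.9 = 11.273 mol/s
Reaction term: ξ·ΔH°_rxn = 11.273 × -89.2 = -1005.6 kJ/s
Q = ΔH = -1005.6 kJ/s = -1005.6 kW
Heat removed = 60334 kJ/min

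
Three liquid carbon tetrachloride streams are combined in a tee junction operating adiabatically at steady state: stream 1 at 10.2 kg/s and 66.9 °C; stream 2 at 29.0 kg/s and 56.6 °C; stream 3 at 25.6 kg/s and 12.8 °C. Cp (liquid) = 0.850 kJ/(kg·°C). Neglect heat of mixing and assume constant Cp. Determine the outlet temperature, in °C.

Energy balance with Q = 0: Σ ṁᵢCp,ᵢ(T_out − Tᵢ) = 0
Σ ṁᵢCp,ᵢTᵢ = 10.2×0.850×66.9 + 29.0×0.850×56.6 + 25.6×0.850×12.8 = 2253.7
Σ ṁᵢCp,ᵢ = 10.2×0.850 + 29.0×0.850 + 25.6×0.850 = 55.08
T_out = 2253.7 / 55.08 = 40.918 °C

T_out = 40.9 °C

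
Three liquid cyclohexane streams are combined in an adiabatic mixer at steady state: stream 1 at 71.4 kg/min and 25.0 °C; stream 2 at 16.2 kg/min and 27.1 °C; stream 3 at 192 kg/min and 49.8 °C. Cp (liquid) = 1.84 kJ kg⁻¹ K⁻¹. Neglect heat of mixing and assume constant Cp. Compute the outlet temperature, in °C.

T_out = 42.2 °C

Energy balance with Q = 0: Σ ṁᵢCp,ᵢ(T_out − Tᵢ) = 0
Σ ṁᵢCp,ᵢTᵢ = 71.4×1.84×25.0 + 16.2×1.84×27.1 + 192×1.84×49.8 = 21686
Σ ṁᵢCp,ᵢ = 71.4×1.84 + 16.2×1.84 + 192×1.84 = 514.46
T_out = 21686 / 514.46 = 42.152 °C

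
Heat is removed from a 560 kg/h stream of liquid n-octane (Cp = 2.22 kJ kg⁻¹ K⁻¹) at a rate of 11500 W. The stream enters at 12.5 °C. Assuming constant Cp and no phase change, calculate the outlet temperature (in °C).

Q = 11500 W = 41400 kJ/h
ΔT = Q/(ṁ·Cp) = 41400/(560×2.22) = 33.301 K
T_out = 12.5 − 33.301 = -20.801 °C

T_out = -20.8 °C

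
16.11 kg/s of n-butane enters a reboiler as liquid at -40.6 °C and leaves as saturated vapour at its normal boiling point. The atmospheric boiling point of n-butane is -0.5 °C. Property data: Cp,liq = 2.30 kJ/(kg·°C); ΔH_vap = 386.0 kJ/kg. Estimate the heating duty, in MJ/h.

liquid -40.6→-0.5 °C: 92.23 kJ/kg
vaporisation at -0.5 °C: 386 kJ/kg
Δh = 92.23 + 386 = 478.23 kJ/kg
Q = ṁ·Δh = 16.11 kg/s × 478.23 kJ/kg = 7704.3 kJ/s
|Q| = 7704.3 kW = 27735 MJ/h

Q = 27700 MJ/h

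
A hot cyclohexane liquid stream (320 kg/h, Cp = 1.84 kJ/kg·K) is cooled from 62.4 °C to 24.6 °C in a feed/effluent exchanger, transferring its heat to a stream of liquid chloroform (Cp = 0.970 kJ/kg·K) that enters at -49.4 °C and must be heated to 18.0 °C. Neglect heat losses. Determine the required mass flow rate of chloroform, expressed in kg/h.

Heat released by hot stream: Q = 320 × 1.84 × (62.4 − 24.6) = 22257 kJ/h
Energy balance on cold side (adiabatic exchanger): Q = ṁ_c·Cp_c·(T_c,out − T_c,in)
ṁ_c = 22257 / [0.970 × (18.0 − -49.4)] = 340.43 kg/h

ṁ_c = 340 kg/h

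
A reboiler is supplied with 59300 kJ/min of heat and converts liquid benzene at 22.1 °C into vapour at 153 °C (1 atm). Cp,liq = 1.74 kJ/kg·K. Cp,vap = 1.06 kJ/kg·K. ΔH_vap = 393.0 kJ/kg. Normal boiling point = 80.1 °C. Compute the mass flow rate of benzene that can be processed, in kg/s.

Δh = 1.74×(80.1−22.1) + 393.0 + 1.06×(153−80.1) = 571.19 kJ/kg
Q = 59300 kJ/min = 988.33 kJ/s = 988.33 kJ/s
ṁ = Q/Δh = 988.33 / 571.19 = 1.7303 kg/s

ṁ = 1.73 kg/s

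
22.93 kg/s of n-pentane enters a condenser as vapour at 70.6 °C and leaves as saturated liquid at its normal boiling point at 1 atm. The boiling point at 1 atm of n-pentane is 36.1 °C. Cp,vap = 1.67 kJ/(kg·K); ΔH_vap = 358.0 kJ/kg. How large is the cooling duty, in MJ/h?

Q_c = 34300 MJ/h

vapour 70.6→36.1 °C: -57.615 kJ/kg
condensation at 36.1 °C: -358 kJ/kg
Δh = -57.615 + -358 = -415.62 kJ/kg
Q = ṁ·Δh = 22.93 kg/s × -415.62 kJ/kg = -9530.1 kJ/s
|Q| = 9530.1 kW = 34308 MJ/h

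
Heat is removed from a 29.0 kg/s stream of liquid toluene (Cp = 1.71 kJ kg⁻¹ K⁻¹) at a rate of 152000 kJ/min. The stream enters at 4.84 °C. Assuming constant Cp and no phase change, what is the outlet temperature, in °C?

T_out = -46.2 °C

Q = 152000 kJ/min = 2533.3 kJ/s
ΔT = Q/(ṁ·Cp) = 2533.3/(29.0×1.71) = 51.086 K
T_out = 4.84 − 51.086 = -46.246 °C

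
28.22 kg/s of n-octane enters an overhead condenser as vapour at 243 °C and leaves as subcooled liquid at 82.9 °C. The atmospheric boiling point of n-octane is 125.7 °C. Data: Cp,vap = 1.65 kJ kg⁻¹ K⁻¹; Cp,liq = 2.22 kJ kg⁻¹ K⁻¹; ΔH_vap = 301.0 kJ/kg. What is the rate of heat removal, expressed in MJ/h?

Q_c = 59900 MJ/h

vapour 243→125.7 °C: -193.54 kJ/kg
condensation at 125.7 °C: -301 kJ/kg
liquid 125.7→82.9 °C: -95.016 kJ/kg
Δh = -193.54 + -301 + -95.016 = -589.56 kJ/kg
Q = ṁ·Δh = 28.22 kg/s × -589.56 kJ/kg = -16637 kJ/s
|Q| = 16637 kW = 59895 MJ/h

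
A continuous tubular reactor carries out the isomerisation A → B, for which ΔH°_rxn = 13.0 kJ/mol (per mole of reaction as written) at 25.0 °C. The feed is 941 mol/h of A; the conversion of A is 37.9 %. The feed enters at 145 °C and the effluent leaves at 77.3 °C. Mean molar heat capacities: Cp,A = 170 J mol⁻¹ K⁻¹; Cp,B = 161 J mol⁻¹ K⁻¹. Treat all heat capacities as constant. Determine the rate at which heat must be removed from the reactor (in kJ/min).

Q_out = 106 kJ/min

Extent of reaction ξ = 0.379 × 941 = 356.64 mol/h
Reaction term: ξ·ΔH°_rxn = 356.64 × 13.0 = 4636.3 kJ/h
Sensible, feed 145→25 °C: -19196 kJ/h
Outlet flows (mol/h): A 584.36, B 356.64
Sensible, products 25→77.3 °C: 8198.6 kJ/h
Q = ΔH = -6361.5 kJ/h = -1.7671 kW
Heat removed = 106.03 kJ/min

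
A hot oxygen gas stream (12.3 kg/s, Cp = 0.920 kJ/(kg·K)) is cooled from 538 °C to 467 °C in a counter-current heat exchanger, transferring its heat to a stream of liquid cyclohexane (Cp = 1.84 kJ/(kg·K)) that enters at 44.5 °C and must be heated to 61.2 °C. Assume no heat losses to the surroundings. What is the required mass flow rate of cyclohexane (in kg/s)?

Heat released by hot stream: Q = 12.3 × 0.920 × (538 − 467) = 803.44 kJ/s
Energy balance on cold side (adiabatic exchanger): Q = ṁ_c·Cp_c·(T_c,out − T_c,in)
ṁ_c = 803.44 / [1.84 × (61.2 − 44.5)] = 26.147 kg/s

ṁ_c = 26.1 kg/s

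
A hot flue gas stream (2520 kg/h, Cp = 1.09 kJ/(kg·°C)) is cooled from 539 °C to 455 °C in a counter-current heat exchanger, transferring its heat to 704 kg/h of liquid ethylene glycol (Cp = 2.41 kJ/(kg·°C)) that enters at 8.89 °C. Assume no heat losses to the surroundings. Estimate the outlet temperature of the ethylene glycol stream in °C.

T_c,out = 145 °C

Heat released by hot stream: Q = 2520 × 1.09 × (539 − 455) = 230730 kJ/h
Energy balance on cold side (adiabatic exchanger): Q = ṁ_c·Cp_c·(T_c,out − T_c,in)
T_c,out = 8.89 + 230730/(704 × 2.41) = 144.88 °C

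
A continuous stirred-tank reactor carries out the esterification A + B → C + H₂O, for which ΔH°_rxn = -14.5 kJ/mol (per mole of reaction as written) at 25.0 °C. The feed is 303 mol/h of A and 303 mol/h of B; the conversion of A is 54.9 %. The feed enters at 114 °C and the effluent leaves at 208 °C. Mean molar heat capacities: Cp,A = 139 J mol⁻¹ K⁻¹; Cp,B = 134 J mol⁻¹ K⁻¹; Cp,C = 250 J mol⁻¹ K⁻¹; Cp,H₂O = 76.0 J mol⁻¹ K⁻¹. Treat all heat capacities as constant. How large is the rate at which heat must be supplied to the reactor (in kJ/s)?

Extent of reaction ξ = 0.549 × 303 = 166.35 mol/h
Reaction term: ξ·ΔH°_rxn = 166.35 × -14.5 = -2412 kJ/h
Sensible, feed 114→25 °C: -7362 kJ/h
Outlet flows (mol/h): A 136.65, B 136.65, C 166.35, H₂O 166.35
Sensible, products 25→208 °C: 16751 kJ/h
Q = ΔH = 6977 kJ/h = 1.938 kW
Heat supplied = 1.938 kJ/s

Q_in = 1.94 kJ/s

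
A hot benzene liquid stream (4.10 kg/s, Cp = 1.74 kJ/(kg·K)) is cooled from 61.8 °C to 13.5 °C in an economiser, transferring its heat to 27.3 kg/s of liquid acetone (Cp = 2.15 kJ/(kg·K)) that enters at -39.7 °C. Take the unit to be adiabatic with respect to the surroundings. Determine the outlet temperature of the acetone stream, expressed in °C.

T_c,out = -33.8 °C

Heat released by hot stream: Q = 4.10 × 1.74 × (61.8 − 13.5) = 344.57 kJ/s
Energy balance on cold side (adiabatic exchanger): Q = ṁ_c·Cp_c·(T_c,out − T_c,in)
T_c,out = -39.7 + 344.57/(27.3 × 2.15) = -33.829 °C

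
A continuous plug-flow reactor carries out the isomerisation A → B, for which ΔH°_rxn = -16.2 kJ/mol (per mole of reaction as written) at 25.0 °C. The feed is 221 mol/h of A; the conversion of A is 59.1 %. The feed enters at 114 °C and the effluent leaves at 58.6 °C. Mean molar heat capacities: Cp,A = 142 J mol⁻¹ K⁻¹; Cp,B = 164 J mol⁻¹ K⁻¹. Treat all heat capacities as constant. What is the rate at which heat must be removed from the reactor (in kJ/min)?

Extent of reaction ξ = 0.591 × 221 = 130.61 mol/h
Reaction term: ξ·ΔH°_rxn = 130.61 × -16.2 = -2115.9 kJ/h
Sensible, feed 114→25 °C: -2793 kJ/h
Outlet flows (mol/h): A 90.389, B 130.61
Sensible, products 25→58.6 °C: 1151 kJ/h
Q = ΔH = -3757.9 kJ/h = -1.0439 kW
Heat removed = 62.632 kJ/min

Q_out = 62.6 kJ/min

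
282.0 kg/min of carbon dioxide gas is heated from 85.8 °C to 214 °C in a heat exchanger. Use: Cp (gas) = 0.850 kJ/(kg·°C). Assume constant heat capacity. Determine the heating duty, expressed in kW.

Q = 512 kW

Q = ṁ·Cp·ΔT = 282.0 × 0.850 × (214 − 85.8) = 30730 kJ/min
Converting: 30730 / 60 s = 512.16 kW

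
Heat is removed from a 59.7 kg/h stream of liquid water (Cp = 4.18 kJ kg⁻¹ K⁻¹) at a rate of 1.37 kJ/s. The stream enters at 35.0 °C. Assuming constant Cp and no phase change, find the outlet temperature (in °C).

Q = 1.37 kJ/s = 4932 kJ/h
ΔT = Q/(ṁ·Cp) = 4932/(59.7×4.18) = 19.764 K
T_out = 35.0 − 19.764 = 15.236 °C

T_out = 15.2 °C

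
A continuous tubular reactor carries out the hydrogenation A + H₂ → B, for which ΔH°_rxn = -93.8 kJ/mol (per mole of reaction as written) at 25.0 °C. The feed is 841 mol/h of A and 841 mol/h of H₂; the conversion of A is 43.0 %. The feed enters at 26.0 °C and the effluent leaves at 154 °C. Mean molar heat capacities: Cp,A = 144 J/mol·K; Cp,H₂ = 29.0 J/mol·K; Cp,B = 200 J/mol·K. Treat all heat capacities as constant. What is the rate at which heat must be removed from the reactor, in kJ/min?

Q_out = 234 kJ/min

Extent of reaction ξ = 0.430 × 841 = 361.63 mol/h
Reaction term: ξ·ΔH°_rxn = 361.63 × -93.8 = -33921 kJ/h
Sensible, feed 26.0→25 °C: -145.49 kJ/h
Outlet flows (mol/h): A 479.37, H₂ 479.37, B 361.63
Sensible, products 25→154 °C: 20028 kJ/h
Q = ΔH = -14038 kJ/h = -3.8995 kW
Heat removed = 233.97 kJ/min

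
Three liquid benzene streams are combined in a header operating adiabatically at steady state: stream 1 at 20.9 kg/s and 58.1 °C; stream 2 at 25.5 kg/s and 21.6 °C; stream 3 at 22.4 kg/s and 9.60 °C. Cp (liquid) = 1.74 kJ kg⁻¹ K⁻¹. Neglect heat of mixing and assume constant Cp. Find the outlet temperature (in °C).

T_out = 28.8 °C

Energy balance with Q = 0: Σ ṁᵢCp,ᵢ(T_out − Tᵢ) = 0
T_out = Σ ṁᵢCp,ᵢTᵢ / Σ ṁᵢCp,ᵢ
      = 3445.4 / 119.71 = 28.781 °C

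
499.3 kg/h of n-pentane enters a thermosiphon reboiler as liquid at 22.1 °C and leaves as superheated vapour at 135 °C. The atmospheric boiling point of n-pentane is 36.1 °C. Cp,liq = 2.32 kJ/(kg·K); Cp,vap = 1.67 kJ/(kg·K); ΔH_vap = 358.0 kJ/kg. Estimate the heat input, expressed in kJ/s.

Q = 77.1 kJ/s

liquid 22.1→36.1 °C: 32.48 kJ/kg
vaporisation at 36.1 °C: 358 kJ/kg
vapour 36.1→135 °C: 165.16 kJ/kg
Δh = 32.48 + 358 + 165.16 = 555.64 kJ/kg
Q = ṁ·Δh = 499.3 kg/h × 555.64 kJ/kg = 277430 kJ/h
|Q| = 77.065 kW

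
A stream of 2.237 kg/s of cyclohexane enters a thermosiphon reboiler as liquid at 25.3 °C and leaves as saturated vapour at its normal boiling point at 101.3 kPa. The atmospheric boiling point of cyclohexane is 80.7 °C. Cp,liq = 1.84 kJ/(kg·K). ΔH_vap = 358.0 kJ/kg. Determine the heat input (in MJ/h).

Q = 3700 MJ/h

liquid 25.3→80.7 °C: 101.94 kJ/kg
vaporisation at 80.7 °C: 358 kJ/kg
Δh = 101.94 + 358 = 459.94 kJ/kg
Q = ṁ·Δh = 2.237 kg/s × 459.94 kJ/kg = 1028.9 kJ/s
|Q| = 1028.9 kW = 3704 MJ/h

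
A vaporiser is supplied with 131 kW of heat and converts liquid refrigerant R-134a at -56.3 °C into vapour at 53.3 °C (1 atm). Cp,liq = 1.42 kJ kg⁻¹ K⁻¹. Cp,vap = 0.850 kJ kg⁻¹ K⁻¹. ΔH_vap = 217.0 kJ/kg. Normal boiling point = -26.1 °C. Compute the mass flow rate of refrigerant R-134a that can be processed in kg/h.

Δh = 1.42×(-26.1−-56.3) + 217.0 + 0.850×(53.3−-26.1) = 327.37 kJ/kg
Q = 131 kW = 131 kJ/s = 471600 kJ/h
ṁ = Q/Δh = 471600 / 327.37 = 1440.6 kg/h

ṁ = 1440 kg/h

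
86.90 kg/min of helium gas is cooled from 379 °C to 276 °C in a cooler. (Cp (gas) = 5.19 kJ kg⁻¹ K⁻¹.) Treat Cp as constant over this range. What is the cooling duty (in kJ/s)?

Q = ṁ·Cp·ΔT = 86.90 × 5.19 × (276 − 379) = -46454 kJ/min
Converting: 46454 / 60 s = 774.24 kW

Q_c = 774 kJ/s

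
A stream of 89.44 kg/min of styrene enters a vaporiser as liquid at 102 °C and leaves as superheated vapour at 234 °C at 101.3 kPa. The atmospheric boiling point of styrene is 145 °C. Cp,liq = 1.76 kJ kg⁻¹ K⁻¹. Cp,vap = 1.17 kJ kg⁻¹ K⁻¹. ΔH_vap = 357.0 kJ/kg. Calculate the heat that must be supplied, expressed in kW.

liquid 102→145 °C: 75.68 kJ/kg
vaporisation at 145 °C: 357 kJ/kg
vapour 145→234 °C: 104.13 kJ/kg
Δh = 75.68 + 357 + 104.13 = 536.81 kJ/kg
Q = ṁ·Δh = 89.44 kg/min × 536.81 kJ/kg = 48012 kJ/min
|Q| = 800.2 kW

Q = 800 kW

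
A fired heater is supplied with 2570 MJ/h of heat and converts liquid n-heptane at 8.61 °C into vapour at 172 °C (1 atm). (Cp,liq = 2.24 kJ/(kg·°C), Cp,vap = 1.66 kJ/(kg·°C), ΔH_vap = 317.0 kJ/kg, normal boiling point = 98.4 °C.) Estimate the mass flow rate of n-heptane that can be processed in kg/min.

Δh = 2.24×(98.4−8.61) + 317.0 + 1.66×(172−98.4) = 640.31 kJ/kg
Q = 2570 MJ/h = 713.89 kJ/s = 42833 kJ/min
ṁ = Q/Δh = 42833 / 640.31 = 66.895 kg/min

ṁ = 66.9 kg/min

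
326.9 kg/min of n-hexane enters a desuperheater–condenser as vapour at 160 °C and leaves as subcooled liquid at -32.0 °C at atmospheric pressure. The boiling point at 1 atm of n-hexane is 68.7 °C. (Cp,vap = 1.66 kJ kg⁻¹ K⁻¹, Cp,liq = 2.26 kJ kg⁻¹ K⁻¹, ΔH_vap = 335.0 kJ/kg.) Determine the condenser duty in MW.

vapour 160→68.7 °C: -151.56 kJ/kg
condensation at 68.7 °C: -335 kJ/kg
liquid 68.7→-32.0 °C: -227.58 kJ/kg
Δh = -151.56 + -335 + -227.58 = -714.14 kJ/kg
Q = ṁ·Δh = 326.9 kg/min × -714.14 kJ/kg = -233450 kJ/min
|Q| = 3890.9 kW = 3.8909 MW

Q_c = 3.89 MW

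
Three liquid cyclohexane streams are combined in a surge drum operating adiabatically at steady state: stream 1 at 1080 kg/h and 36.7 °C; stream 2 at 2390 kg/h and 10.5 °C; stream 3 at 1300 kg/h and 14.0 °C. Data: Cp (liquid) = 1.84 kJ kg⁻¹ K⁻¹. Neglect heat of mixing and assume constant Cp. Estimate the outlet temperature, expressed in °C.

No heat crosses the boundary, so H_out = H_in.
Σ ṁᵢCp,ᵢTᵢ = 1080×1.84×36.7 + 2390×1.84×10.5 + 1300×1.84×14.0 = 152590
Σ ṁᵢCp,ᵢ = 1080×1.84 + 2390×1.84 + 1300×1.84 = 8776.8
T_out = 152590 / 8776.8 = 17.386 °C

T_out = 17.4 °C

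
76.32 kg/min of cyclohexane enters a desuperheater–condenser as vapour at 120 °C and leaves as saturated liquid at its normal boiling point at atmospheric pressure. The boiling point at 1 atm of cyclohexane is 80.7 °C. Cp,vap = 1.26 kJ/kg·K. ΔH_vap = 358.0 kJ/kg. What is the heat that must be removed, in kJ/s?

vapour 120→80.7 °C: -49.518 kJ/kg
condensation at 80.7 °C: -358 kJ/kg
Δh = -49.518 + -358 = -407.52 kJ/kg
Q = ṁ·Δh = 76.32 kg/min × -407.52 kJ/kg = -31102 kJ/min
|Q| = 518.36 kW

Q_c = 518 kJ/s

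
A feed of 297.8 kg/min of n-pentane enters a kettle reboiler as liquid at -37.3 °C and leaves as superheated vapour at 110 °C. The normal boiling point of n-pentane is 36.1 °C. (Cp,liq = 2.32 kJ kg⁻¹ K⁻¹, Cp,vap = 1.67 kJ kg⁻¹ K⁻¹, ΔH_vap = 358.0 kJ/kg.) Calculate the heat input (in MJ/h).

Q = 11600 MJ/h

liquid -37.3→36.1 °C: 170.29 kJ/kg
vaporisation at 36.1 °C: 358 kJ/kg
vapour 36.1→110 °C: 123.41 kJ/kg
Δh = 170.29 + 358 + 123.41 = 651.7 kJ/kg
Q = ṁ·Δh = 297.8 kg/min × 651.7 kJ/kg = 194080 kJ/min
|Q| = 3234.6 kW = 11645 MJ/h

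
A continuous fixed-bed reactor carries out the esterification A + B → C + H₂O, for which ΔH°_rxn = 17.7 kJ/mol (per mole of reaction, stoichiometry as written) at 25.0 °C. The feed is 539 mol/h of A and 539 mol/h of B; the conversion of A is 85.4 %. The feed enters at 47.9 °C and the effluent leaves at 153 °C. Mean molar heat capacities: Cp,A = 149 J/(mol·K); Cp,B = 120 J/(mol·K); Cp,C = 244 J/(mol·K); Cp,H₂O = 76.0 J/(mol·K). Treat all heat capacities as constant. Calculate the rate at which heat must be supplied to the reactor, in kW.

Q_in = 7.33 kW

Extent of reaction ξ = 0.854 × 539 = 460.31 mol/h
Reaction term: ξ·ΔH°_rxn = 460.31 × 17.7 = 8147.4 kJ/h
Sensible, feed 47.9→25 °C: -3320.3 kJ/h
Outlet flows (mol/h): A 78.694, B 78.694, C 460.31, H₂O 460.31
Sensible, products 25→153 °C: 21564 kJ/h
Q = ΔH = 26391 kJ/h = 7.3308 kW
Heat supplied = 7.3308 kW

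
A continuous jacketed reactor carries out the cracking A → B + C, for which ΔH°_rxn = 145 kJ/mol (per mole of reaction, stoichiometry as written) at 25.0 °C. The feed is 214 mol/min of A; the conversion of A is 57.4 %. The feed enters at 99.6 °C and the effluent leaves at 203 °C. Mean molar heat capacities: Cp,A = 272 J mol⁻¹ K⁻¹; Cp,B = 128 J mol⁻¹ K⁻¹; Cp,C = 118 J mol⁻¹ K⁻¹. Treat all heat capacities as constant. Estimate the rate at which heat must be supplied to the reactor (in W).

Q_in = 388000 W

Extent of reaction ξ = 0.574 × 214 = 122.84 mol/min
Reaction term: ξ·ΔH°_rxn = 122.84 × 145 = 17811 kJ/min
Sensible, feed 99.6→25 °C: -4342.3 kJ/min
Outlet flows (mol/min): A 91.164, B 122.84, C 122.84
Sensible, products 25→203 °C: 9792.5 kJ/min
Q = ΔH = 23261 kJ/min = 387.69 kW
Heat supplied = 387690 W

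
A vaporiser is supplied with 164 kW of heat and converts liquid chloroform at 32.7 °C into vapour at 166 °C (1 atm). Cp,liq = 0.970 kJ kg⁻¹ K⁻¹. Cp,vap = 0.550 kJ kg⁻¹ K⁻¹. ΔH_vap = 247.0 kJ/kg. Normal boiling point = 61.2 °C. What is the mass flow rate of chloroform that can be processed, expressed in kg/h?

ṁ = 1780 kg/h

Δh = 0.970×(61.2−32.7) + 247.0 + 0.550×(166−61.2) = 332.28 kJ/kg
Q = 164 kW = 164 kJ/s = 590400 kJ/h
ṁ = Q/Δh = 590400 / 332.28 = 1776.8 kg/h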